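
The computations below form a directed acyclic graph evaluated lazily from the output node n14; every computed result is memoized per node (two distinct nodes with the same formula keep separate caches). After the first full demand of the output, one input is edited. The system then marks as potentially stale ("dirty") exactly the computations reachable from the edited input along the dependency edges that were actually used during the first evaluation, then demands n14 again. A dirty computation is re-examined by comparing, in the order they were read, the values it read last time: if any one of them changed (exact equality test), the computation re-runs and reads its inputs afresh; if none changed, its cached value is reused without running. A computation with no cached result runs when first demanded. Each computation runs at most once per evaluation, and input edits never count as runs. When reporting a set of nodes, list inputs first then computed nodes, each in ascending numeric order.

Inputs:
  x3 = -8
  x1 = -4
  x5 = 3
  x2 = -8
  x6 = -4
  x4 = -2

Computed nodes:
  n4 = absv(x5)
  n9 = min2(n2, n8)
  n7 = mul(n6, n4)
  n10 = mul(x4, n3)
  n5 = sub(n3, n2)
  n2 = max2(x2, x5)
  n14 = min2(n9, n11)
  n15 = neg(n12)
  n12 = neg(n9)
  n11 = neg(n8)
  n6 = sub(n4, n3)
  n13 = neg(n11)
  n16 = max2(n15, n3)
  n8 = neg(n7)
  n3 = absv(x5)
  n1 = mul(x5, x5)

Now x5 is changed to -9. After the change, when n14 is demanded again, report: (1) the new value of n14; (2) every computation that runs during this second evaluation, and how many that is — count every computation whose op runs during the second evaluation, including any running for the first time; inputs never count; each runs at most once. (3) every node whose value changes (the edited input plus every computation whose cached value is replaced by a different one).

Demanding n14 again yields -8.
7 computations run: n2, n3, n4, n6, n7, n9, n14.
The nodes whose values change: x5, n2, n3, n4, n9, n14.
Note where the cutoff bites: n8 is checked, finds nothing changed, and keeps its cache.

First demand of the output computes:
  n2 = max2(-8, 3) = 3
  n3 = absv(3) = 3
  n4 = absv(3) = 3
  n6 = sub(3, 3) = 0
  n7 = mul(0, 3) = 0
  n8 = neg(0) = 0
  n9 = min2(3, 0) = 0
  n11 = neg(0) = 0
  n14 = min2(0, 0) = 0

After the edit, cleaning proceeds:
  n2: a read changed (x5 3->-9) — executes, giving -8.
  n3: a read changed (x5 3->-9) — executes, giving 9.
  n4: a read changed (x5 3->-9) — executes, giving 9.
  n6: a read changed (n4 3->9; n3 3->9) — executes, giving 0 — identical to its old value.
  n7: a read changed (n4 3->9) — executes, giving 0 — identical to its old value.
  n8: dirty, but its reads are unchanged (n7 unchanged); cached 0 stands.
  n9: a read changed (n2 3->-8) — executes, giving -8.
  n11: dirty, but its reads are unchanged (n8 unchanged); cached 0 stands.
  n14: a read changed (n9 0->-8) — executes, giving -8.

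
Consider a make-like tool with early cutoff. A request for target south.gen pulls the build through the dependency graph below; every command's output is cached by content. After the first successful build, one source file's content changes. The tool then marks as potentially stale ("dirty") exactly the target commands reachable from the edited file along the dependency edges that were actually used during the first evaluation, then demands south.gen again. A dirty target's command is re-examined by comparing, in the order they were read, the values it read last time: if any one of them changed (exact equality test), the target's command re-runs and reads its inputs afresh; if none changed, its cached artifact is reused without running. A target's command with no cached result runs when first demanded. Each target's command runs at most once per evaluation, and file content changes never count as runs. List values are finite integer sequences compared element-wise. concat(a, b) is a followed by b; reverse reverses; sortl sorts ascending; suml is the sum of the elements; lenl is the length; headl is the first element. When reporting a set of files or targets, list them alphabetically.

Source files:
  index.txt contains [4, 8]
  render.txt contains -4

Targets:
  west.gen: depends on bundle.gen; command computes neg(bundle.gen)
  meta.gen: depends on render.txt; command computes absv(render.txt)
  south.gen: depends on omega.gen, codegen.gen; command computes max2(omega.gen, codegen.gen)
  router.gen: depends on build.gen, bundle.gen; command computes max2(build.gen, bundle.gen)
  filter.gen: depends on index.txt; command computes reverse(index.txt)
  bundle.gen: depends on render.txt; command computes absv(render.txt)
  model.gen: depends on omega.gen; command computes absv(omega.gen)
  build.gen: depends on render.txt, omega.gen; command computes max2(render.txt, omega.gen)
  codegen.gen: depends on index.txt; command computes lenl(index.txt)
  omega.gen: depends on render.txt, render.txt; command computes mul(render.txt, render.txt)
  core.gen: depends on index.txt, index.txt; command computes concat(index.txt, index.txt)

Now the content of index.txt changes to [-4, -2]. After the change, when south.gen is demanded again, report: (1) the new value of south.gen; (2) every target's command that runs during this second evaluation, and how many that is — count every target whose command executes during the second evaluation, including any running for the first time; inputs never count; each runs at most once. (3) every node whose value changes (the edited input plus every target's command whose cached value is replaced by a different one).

Demanding south.gen again yields 16.
1 target commands run: codegen.gen.
The nodes whose values change: index.txt.
Note the absorption at codegen.gen: it re-runs yet its value is the same, leaving the output's value untouched.

First demand of the output computes:
  codegen.gen = lenl([4, 8]) = 2
  omega.gen = mul(-4, -4) = 16
  south.gen = max2(16, 2) = 16

After the edit, cleaning proceeds:
  codegen.gen: a read changed (index.txt [4, 8]->[-4, -2]) — executes, giving 2 — identical to its old value.
  south.gen: dirty, but its reads are unchanged (omega.gen unchanged, codegen.gen unchanged); cached 16 stands.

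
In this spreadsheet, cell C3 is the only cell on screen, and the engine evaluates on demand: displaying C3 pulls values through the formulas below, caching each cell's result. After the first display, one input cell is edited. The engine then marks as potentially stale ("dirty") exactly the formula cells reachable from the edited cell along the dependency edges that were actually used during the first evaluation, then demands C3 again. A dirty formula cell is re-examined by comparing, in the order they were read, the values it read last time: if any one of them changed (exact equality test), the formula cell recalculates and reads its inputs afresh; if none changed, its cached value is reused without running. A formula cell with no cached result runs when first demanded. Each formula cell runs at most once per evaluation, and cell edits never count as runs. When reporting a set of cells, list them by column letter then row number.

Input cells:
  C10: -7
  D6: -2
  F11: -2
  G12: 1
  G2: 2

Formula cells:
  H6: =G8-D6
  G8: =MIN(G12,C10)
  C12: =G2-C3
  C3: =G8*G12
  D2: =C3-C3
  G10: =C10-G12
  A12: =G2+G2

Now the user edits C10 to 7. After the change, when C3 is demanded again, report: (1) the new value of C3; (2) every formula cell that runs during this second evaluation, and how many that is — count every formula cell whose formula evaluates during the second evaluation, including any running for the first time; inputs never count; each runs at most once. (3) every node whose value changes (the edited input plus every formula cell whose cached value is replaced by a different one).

Initial pass — values computed on the first demand:
  G8 = MIN(1, -7) = -7
  C3 = -7 * 1 = -7

Second demand — change propagation:
  G8: re-runs because C10 -7->7; new result 1.
  C3: re-runs because G8 -7->1; new result 1.

C3 now evaluates to 1.
Run set: C3, G8 (2 run).
Changed values: C3, C10, G8.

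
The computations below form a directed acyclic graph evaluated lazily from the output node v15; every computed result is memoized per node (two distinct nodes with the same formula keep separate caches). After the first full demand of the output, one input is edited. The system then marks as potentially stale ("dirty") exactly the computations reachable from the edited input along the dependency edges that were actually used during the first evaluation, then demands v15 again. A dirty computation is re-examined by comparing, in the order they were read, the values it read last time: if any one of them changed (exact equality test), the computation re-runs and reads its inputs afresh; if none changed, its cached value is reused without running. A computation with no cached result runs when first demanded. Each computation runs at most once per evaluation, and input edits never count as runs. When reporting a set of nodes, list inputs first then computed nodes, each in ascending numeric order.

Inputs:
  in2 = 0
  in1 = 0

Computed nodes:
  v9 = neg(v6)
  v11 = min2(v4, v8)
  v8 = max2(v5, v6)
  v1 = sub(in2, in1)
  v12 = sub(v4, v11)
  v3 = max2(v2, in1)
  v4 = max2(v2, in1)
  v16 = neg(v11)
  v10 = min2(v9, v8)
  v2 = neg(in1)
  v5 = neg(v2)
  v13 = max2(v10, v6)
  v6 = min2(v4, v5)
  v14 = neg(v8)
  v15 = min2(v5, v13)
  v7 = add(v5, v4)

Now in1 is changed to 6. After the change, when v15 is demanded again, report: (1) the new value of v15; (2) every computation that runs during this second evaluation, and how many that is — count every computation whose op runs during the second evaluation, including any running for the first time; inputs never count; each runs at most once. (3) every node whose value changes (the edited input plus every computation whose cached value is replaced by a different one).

First demand of the output computes:
  v2 = neg(0) = 0
  v4 = max2(0, 0) = 0
  v5 = neg(0) = 0
  v6 = min2(0, 0) = 0
  v8 = max2(0, 0) = 0
  v9 = neg(0) = 0
  v10 = min2(0, 0) = 0
  v13 = max2(0, 0) = 0
  v15 = min2(0, 0) = 0

After the edit, cleaning proceeds:
  v2: a read changed (in1 0->6) — executes, giving -6.
  v4: a read changed (v2 0->-6; in1 0->6) — executes, giving 6.
  v5: a read changed (v2 0->-6) — executes, giving 6.
  v6: a read changed (v4 0->6; v5 0->6) — executes, giving 6.
  v8: a read changed (v5 0->6; v6 0->6) — executes, giving 6.
  v9: a read changed (v6 0->6) — executes, giving -6.
  v10: a read changed (v9 0->-6; v8 0->6) — executes, giving -6.
  v13: a read changed (v10 0->-6; v6 0->6) — executes, giving 6.
  v15: a read changed (v5 0->6; v13 0->6) — executes, giving 6.

Demanding v15 again yields 6.
9 computations run: v2, v4, v5, v6, v8, v9, v10, v13, v15.
The nodes whose values change: in1, v2, v4, v5, v6, v8, v9, v10, v13, v15.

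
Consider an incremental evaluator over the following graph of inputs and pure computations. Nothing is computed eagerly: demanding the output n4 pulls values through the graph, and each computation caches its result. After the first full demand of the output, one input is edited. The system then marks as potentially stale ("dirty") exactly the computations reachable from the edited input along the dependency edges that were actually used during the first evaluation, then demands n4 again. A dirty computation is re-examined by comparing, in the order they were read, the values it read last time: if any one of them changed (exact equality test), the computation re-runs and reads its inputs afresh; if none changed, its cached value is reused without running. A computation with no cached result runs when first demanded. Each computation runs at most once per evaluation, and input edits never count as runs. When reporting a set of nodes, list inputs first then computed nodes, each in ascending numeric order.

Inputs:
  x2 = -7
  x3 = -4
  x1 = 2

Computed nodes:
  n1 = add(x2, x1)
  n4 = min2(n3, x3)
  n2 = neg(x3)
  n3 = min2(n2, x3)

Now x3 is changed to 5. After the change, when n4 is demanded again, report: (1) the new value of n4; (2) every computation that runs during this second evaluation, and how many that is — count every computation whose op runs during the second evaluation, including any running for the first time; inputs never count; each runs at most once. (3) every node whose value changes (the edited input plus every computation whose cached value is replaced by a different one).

Initial pass — values computed on the first demand:
  n2 = neg(-4) = 4
  n3 = min2(4, -4) = -4
  n4 = min2(-4, -4) = -4

Second demand — change propagation:
  n2: re-runs because x3 -4->5; new result -5.
  n3: re-runs because n2 4->-5; x3 -4->5; new result -5.
  n4: re-runs because n3 -4->-5; x3 -4->5; new result -5.

n4 now evaluates to -5.
Run set: n2, n3, n4 (3 run).
Changed values: x3, n2, n3, n4.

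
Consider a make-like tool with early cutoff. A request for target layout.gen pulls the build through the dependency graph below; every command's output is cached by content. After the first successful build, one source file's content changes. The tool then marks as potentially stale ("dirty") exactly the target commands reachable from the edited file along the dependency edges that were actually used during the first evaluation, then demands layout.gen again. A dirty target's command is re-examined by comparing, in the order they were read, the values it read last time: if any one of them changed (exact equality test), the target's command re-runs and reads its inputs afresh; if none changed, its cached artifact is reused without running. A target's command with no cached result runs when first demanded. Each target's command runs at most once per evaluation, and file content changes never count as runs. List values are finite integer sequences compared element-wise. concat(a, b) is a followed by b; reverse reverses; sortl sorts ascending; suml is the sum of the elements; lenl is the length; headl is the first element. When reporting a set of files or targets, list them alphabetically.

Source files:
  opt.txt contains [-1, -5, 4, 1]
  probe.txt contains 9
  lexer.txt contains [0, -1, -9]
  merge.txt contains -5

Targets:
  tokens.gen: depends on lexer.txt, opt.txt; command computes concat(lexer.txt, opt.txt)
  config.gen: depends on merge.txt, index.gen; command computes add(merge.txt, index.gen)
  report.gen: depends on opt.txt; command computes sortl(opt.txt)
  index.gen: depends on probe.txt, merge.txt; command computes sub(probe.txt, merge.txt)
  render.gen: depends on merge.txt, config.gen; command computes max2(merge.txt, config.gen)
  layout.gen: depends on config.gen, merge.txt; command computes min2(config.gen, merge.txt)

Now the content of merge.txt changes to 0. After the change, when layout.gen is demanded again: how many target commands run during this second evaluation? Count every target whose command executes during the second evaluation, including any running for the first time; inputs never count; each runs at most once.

First demand of the output computes:
  index.gen = sub(9, -5) = 14
  config.gen = add(-5, 14) = 9
  layout.gen = min2(9, -5) = -5

After the edit, cleaning proceeds:
  index.gen: a read changed (merge.txt -5->0) — executes, giving 9.
  config.gen: a read changed (merge.txt -5->0; index.gen 14->9) — executes, giving 9 — identical to its old value.
  layout.gen: a read changed (merge.txt -5->0) — executes, giving 0.

3 target commands run: config.gen, index.gen, layout.gen.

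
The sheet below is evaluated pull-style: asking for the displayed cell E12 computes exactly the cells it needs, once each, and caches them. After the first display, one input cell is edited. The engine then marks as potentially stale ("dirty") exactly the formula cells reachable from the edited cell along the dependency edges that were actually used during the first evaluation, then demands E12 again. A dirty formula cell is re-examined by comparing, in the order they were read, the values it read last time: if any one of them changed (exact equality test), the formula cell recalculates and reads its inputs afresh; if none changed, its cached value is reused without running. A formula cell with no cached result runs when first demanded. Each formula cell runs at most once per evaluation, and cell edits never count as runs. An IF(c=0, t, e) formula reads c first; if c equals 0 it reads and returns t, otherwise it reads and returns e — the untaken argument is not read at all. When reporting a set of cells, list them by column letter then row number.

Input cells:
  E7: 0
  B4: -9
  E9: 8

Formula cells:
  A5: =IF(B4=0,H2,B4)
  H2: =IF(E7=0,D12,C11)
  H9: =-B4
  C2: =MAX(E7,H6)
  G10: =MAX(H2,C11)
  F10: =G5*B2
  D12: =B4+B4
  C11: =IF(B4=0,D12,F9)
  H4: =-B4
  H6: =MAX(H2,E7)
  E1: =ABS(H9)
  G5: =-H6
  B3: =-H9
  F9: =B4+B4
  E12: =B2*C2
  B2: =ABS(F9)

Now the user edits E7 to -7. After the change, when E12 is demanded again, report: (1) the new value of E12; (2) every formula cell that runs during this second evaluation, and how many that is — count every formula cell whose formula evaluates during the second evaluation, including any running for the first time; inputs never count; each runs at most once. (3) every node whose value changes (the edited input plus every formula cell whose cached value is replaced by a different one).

First demand of the output computes:
  D12 = -9 + -9 = -18
  F9 = -9 + -9 = -18
  B2 = ABS(-18) = 18
  H2 = IF(E7=0: E7=0 -> then branch D12) = -18
  H6 = MAX(-18, 0) = 0
  C2 = MAX(0, 0) = 0
  E12 = 18 * 0 = 0

After the edit, cleaning proceeds:
  C11: had never run; runs now, result -18.
  H2: a read changed (E7 0->-7) — executes, giving -18 — identical to its old value.
  H6: a read changed (E7 0->-7) — executes, giving -7.
  C2: a read changed (E7 0->-7; H6 0->-7) — executes, giving -7.
  E12: a read changed (C2 0->-7) — executes, giving -126.

Note the branch switch — C11 had no cache and runs now for the first time.

Demanding E12 again yields -126.
5 formula cells run: C2, C11, E12, H2, H6.
The nodes whose values change: C2, E7, E12, H6.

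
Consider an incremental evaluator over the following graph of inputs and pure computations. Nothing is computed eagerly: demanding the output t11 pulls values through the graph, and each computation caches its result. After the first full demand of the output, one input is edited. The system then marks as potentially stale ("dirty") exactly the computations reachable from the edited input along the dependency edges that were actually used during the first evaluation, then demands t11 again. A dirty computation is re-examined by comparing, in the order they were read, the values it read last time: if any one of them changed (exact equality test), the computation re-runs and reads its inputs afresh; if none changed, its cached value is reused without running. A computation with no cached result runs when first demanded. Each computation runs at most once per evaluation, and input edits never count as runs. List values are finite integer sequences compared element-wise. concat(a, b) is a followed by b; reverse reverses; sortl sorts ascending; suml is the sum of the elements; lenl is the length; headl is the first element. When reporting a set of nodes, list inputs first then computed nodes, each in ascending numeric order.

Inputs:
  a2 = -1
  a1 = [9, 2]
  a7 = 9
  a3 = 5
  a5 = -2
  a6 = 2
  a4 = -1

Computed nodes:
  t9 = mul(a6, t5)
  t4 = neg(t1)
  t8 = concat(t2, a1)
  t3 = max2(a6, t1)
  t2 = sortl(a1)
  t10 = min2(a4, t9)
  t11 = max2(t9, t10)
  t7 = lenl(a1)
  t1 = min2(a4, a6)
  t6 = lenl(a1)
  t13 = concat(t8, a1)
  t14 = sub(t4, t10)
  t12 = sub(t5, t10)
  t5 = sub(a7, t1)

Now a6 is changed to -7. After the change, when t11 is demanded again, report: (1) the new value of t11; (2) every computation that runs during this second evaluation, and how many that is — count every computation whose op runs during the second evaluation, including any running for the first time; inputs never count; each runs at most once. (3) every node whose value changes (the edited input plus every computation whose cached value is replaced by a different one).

Initial pass — values computed on the first demand:
  t1 = min2(-1, 2) = -1
  t5 = sub(9, -1) = 10
  t9 = mul(2, 10) = 20
  t10 = min2(-1, 20) = -1
  t11 = max2(20, -1) = 20

Second demand — change propagation:
  t1: re-runs because a6 2->-7; new result -7.
  t5: re-runs because t1 -1->-7; new result 16.
  t9: re-runs because a6 2->-7; t5 10->16; new result -112.
  t10: re-runs because t9 20->-112; new result -112.
  t11: re-runs because t9 20->-112; t10 -1->-112; new result -112.

t11 now evaluates to -112.
Run set: t1, t5, t9, t10, t11 (5 run).
Changed values: a6, t1, t5, t9, t10, t11.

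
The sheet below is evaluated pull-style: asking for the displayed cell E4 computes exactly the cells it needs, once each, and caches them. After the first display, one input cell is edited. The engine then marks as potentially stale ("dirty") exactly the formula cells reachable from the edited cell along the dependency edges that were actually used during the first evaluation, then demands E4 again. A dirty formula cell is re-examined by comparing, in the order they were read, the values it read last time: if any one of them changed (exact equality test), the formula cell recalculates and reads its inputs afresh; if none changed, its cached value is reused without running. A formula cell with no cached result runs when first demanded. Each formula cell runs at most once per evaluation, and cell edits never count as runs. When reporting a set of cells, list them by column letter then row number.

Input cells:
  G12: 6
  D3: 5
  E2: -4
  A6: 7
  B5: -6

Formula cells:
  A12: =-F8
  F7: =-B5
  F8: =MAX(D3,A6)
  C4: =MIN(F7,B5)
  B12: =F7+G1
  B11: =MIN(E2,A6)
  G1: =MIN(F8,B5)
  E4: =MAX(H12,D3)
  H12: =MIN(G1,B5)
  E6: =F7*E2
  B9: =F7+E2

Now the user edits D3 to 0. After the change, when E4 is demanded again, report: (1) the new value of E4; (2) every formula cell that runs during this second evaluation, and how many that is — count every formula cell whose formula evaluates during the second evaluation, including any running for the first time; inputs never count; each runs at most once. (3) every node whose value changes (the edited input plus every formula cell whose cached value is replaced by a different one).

Demanding E4 again yields 0.
2 formula cells run: E4, F8.
The nodes whose values change: D3, E4.
Note where the cutoff bites: G1 is checked, finds nothing changed, and keeps its cache.

First demand of the output computes:
  F8 = MAX(5, 7) = 7
  G1 = MIN(7, -6) = -6
  H12 = MIN(-6, -6) = -6
  E4 = MAX(-6, 5) = 5

After the edit, cleaning proceeds:
  F8: a read changed (D3 5->0) — executes, giving 7 — identical to its old value.
  G1: dirty, but its reads are unchanged (F8 unchanged, B5 unchanged); cached -6 stands.
  H12: dirty, but its reads are unchanged (G1 unchanged, B5 unchanged); cached -6 stands.
  E4: a read changed (D3 5->0) — executes, giving 0.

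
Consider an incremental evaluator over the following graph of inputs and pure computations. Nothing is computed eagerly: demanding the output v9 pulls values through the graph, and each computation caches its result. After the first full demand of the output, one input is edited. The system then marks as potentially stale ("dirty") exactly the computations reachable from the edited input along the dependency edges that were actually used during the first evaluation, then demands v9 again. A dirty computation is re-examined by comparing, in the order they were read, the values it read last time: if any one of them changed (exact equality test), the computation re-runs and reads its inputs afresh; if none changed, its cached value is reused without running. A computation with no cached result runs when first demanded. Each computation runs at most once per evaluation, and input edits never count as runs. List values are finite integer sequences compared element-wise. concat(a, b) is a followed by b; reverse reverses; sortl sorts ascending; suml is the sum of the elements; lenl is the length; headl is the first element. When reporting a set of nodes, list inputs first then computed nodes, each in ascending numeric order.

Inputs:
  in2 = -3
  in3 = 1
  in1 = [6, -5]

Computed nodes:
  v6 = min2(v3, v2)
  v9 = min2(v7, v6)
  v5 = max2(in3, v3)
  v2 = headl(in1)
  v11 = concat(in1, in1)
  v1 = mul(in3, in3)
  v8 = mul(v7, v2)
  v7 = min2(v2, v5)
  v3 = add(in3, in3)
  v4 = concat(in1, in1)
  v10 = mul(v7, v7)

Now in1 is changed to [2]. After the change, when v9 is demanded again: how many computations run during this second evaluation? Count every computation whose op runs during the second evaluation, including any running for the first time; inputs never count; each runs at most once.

Initial pass — values computed on the first demand:
  v2 = headl([6, -5]) = 6
  v3 = add(1, 1) = 2
  v5 = max2(1, 2) = 2
  v6 = min2(2, 6) = 2
  v7 = min2(6, 2) = 2
  v9 = min2(2, 2) = 2

Second demand — change propagation:
  v2: re-runs because in1 [6, -5]->[2]; new result 2.
  v6: re-runs because v2 6->2; new result 2 (unchanged).
  v7: re-runs because v2 6->2; new result 2 (unchanged).
  v9: re-examined; everything it read last time is the same (v7 unchanged, v6 unchanged) — cache 2 kept, no run.

The important point: at v9 every value read last time is unchanged, so the dirty flag clears without a run.

Run set: v2, v6, v7 (3 run).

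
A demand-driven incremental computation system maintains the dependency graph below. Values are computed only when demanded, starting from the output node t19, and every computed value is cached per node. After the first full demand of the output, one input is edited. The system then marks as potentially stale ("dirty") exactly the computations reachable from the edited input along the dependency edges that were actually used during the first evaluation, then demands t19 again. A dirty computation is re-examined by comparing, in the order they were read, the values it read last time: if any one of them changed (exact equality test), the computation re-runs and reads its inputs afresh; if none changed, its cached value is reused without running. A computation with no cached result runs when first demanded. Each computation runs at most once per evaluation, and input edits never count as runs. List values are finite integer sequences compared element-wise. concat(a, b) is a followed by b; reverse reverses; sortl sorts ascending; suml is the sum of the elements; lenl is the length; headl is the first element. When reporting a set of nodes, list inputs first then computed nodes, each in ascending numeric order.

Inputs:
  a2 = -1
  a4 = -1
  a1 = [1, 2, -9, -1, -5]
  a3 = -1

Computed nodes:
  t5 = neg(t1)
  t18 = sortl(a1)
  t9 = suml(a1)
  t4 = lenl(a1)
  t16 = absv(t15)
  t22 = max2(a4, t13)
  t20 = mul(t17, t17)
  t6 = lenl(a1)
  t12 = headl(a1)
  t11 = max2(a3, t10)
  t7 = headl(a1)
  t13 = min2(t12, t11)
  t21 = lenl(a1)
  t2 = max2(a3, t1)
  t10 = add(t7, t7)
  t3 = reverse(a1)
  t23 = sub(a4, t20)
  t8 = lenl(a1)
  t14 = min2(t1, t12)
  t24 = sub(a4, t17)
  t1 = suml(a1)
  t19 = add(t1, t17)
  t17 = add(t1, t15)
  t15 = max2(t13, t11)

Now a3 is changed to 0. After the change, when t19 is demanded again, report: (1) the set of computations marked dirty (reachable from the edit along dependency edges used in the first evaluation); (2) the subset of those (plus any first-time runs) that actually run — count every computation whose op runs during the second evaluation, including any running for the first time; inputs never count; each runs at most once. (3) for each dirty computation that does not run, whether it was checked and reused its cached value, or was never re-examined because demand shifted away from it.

First evaluation (everything demanded from the output):
  t1 = suml([1, 2, -9, -1, -5]) = -12
  t7 = headl([1, 2, -9, -1, -5]) = 1
  t10 = add(1, 1) = 2
  t11 = max2(-1, 2) = 2
  t12 = headl([1, 2, -9, -1, -5]) = 1
  t13 = min2(1, 2) = 1
  t15 = max2(1, 2) = 2
  t17 = add(-12, 2) = -10
  t19 = add(-12, -10) = -22

Propagation after the edit:
  t11: runs — a3 -1->0; result 2 (same value as before).
  t13: checked — values it read are unchanged (t12 unchanged, t11 unchanged); reused cached 1 without running.
  t15: checked — values it read are unchanged (t13 unchanged, t11 unchanged); reused cached 2 without running.
  t17: checked — values it read are unchanged (t1 unchanged, t15 unchanged); reused cached -10 without running.
  t19: checked — values it read are unchanged (t1 unchanged, t17 unchanged); reused cached -22 without running.

Key observation: the change is absorbed at t11 — it re-runs but produces the same value, and the output's value is unchanged.

Marked dirty: t11, t13, t15, t17, t19.
Computations that run: t11 — 1 in total.
Checked but reused from cache: t13, t15, t17, t19.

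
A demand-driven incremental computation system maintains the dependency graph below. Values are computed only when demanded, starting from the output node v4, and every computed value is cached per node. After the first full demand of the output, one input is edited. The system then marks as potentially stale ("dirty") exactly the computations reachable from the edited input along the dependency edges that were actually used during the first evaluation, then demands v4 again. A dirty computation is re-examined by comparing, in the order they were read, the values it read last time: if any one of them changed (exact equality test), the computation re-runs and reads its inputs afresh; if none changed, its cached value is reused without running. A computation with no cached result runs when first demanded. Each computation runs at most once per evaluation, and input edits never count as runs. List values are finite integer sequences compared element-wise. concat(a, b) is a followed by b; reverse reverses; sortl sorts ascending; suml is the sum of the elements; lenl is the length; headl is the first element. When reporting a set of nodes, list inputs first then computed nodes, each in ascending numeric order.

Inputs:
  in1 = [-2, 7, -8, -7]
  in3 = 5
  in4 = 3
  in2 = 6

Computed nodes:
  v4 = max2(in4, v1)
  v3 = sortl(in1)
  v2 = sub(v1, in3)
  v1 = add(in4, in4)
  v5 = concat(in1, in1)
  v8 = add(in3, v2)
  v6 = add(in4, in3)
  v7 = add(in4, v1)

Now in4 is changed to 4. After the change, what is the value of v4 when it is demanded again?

First evaluation (everything demanded from the output):
  v1 = add(3, 3) = 6
  v4 = max2(3, 6) = 6

Propagation after the edit:
  v1: runs — in4 3->4; in4 3->4; result 8.
  v4: runs — in4 3->4; v1 6->8; result 8.

New value of v4: 8.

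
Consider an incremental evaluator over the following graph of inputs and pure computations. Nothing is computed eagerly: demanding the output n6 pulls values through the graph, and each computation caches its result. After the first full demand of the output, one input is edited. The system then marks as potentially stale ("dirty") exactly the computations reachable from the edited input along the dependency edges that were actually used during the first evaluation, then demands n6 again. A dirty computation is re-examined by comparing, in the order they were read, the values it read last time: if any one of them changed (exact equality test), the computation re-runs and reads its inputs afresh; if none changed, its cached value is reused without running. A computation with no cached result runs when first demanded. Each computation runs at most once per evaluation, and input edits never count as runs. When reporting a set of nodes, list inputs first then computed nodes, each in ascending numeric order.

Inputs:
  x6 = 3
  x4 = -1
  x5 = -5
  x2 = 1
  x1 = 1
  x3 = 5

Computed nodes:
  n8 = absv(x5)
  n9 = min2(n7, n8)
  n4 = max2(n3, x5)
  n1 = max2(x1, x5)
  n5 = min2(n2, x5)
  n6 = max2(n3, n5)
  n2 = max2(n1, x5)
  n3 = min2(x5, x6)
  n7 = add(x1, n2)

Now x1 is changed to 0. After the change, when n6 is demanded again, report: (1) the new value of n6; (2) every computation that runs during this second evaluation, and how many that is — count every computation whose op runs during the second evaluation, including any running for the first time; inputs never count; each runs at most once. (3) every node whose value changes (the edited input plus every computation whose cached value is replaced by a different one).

n6 now evaluates to -5.
Run set: n1, n2, n5 (3 run).
Changed values: x1, n1, n2.
The important point: n5 recomputes to an identical value, and the output ends up unchanged.

Initial pass — values computed on the first demand:
  n1 = max2(1, -5) = 1
  n2 = max2(1, -5) = 1
  n3 = min2(-5, 3) = -5
  n5 = min2(1, -5) = -5
  n6 = max2(-5, -5) = -5

Second demand — change propagation:
  n1: re-runs because x1 1->0; new result 0.
  n2: re-runs because n1 1->0; new result 0.
  n5: re-runs because n2 1->0; new result -5 (unchanged).
  n6: re-examined; everything it read last time is the same (n3 unchanged, n5 unchanged) — cache -5 kept, no run.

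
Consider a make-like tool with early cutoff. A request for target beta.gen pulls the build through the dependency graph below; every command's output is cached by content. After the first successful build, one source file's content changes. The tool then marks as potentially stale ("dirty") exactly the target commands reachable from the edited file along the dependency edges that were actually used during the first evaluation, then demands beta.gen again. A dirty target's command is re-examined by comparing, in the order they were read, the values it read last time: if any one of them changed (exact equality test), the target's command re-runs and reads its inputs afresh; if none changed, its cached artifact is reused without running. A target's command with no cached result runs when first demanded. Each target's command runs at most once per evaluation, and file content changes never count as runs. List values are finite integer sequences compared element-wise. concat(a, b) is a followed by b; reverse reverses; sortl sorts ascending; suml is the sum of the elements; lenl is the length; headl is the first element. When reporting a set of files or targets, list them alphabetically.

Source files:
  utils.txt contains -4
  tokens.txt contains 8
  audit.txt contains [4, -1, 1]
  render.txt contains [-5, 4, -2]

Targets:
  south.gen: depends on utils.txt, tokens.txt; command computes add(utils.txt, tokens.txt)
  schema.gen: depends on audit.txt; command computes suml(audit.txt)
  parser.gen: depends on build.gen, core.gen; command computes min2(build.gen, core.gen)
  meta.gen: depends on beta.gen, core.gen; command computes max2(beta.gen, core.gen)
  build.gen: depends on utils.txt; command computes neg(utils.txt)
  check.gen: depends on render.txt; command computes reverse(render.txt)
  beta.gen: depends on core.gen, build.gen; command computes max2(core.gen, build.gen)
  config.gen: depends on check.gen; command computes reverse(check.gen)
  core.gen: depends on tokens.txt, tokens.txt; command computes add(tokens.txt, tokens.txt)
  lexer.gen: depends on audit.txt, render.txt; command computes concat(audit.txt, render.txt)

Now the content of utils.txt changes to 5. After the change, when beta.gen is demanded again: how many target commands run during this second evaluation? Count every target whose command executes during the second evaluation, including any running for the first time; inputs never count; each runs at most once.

2 target commands run: beta.gen, build.gen.

First demand of the output computes:
  build.gen = neg(-4) = 4
  core.gen = add(8, 8) = 16
  beta.gen = max2(16, 4) = 16

After the edit, cleaning proceeds:
  build.gen: a read changed (utils.txt -4->5) — executes, giving -5.
  beta.gen: a read changed (build.gen 4->-5) — executes, giving 16 — identical to its old value.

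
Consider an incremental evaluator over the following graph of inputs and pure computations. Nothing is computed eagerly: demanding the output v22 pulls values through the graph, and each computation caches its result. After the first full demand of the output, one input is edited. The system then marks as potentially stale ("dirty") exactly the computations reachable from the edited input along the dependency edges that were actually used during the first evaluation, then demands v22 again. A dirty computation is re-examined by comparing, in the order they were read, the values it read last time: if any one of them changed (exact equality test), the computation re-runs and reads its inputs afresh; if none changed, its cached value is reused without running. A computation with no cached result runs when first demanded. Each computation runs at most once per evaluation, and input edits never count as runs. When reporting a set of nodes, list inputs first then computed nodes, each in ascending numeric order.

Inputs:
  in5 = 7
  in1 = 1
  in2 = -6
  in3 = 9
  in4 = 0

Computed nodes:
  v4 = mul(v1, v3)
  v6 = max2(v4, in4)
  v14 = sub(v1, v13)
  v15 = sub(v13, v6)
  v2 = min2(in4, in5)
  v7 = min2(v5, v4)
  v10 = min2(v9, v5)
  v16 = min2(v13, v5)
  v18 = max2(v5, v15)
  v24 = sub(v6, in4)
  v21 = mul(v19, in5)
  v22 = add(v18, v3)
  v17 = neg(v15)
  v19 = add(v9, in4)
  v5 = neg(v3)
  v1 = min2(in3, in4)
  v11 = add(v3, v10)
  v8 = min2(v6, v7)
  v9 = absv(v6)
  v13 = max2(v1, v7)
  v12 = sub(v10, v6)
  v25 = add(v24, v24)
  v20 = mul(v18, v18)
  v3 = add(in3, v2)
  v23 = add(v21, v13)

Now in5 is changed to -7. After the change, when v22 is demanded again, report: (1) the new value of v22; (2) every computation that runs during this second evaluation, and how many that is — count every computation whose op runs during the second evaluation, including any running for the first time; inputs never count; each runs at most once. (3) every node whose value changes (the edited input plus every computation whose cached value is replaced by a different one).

v22 now evaluates to 2.
Run set: v2, v3, v4, v5, v7, v13, v18, v22 (8 run).
Changed values: in5, v2, v3, v5, v7, v22.
The important point: at v6 every value read last time is unchanged, so the dirty flag clears without a run.

Initial pass — values computed on the first demand:
  v1 = min2(9, 0) = 0
  v2 = min2(0, 7) = 0
  v3 = add(9, 0) = 9
  v4 = mul(0, 9) = 0
  v5 = neg(9) = -9
  v6 = max2(0, 0) = 0
  v7 = min2(-9, 0) = -9
  v13 = max2(0, -9) = 0
  v15 = sub(0, 0) = 0
  v18 = max2(-9, 0) = 0
  v22 = add(0, 9) = 9

Second demand — change propagation:
  v2: re-runs because in5 7->-7; new result -7.
  v3: re-runs because v2 0->-7; new result 2.
  v4: re-runs because v3 9->2; new result 0 (unchanged).
  v5: re-runs because v3 9->2; new result -2.
  v6: re-examined; everything it read last time is the same (v4 unchanged, in4 unchanged) — cache 0 kept, no run.
  v7: re-runs because v5 -9->-2; new result -2.
  v13: re-runs because v7 -9->-2; new result 0 (unchanged).
  v15: re-examined; everything it read last time is the same (v13 unchanged, v6 unchanged) — cache 0 kept, no run.
  v18: re-runs because v5 -9->-2; new result 0 (unchanged).
  v22: re-runs because v3 9->2; new result 2.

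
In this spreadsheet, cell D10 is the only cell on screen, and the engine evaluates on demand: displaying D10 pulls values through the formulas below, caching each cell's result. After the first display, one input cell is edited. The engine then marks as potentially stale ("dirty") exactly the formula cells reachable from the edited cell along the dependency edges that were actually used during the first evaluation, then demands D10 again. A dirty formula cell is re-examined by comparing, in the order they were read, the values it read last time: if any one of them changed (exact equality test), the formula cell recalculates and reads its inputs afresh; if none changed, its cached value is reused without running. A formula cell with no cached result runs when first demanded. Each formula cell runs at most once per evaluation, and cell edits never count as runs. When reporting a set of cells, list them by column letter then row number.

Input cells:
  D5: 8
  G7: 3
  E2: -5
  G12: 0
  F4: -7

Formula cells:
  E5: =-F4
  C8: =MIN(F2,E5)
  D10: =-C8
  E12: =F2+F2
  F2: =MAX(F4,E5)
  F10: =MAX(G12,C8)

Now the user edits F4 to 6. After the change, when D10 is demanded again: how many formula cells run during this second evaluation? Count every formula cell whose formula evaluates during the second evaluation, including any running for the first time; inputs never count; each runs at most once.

Run set: C8, D10, E5, F2 (4 run).

Initial pass — values computed on the first demand:
  E5 = -(-7) = 7
  F2 = MAX(-7, 7) = 7
  C8 = MIN(7, 7) = 7
  D10 = -(7) = -7

Second demand — change propagation:
  E5: re-runs because F4 -7->6; new result -6.
  F2: re-runs because F4 -7->6; E5 7->-6; new result 6.
  C8: re-runs because F2 7->6; E5 7->-6; new result -6.
  D10: re-runs because C8 7->-6; new result 6.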